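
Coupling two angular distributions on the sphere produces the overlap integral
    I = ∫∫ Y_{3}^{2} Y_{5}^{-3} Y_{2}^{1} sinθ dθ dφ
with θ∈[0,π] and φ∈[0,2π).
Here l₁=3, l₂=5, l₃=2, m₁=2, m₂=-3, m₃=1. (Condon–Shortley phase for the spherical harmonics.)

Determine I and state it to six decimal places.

-0.253584

Rules hold: Σm=0, L=10 even, 2≤2≤8.
N = 7·11·5 = 385
Δ = 6!·0!·4!/11! = 1/2310
Racah Σ t=3..3: t=3:−1/144 = -1/144
⇒ 3j(3 5 2; 0 0 0)² = 10/231, sgn -1
Racah Σ t=1..1: t=1:−1/720 = -1/720
⇒ 3j(3 5 2; 2 -3 1)² = 8/165, sgn +1
4πI² = N·(3j₀)²·(3jₘ)² = 80/99
I = -1·√(0.808081/4π) = -0.25358436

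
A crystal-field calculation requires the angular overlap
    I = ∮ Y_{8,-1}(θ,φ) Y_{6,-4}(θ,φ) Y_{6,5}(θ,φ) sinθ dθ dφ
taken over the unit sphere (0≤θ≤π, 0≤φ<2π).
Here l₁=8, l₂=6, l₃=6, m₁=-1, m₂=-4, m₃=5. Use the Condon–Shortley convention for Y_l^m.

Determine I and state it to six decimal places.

m-sum 0 ✓  L=20 even ✓  2≤6≤14 ✓
Π(2lᵢ+1) = 17×13×13 = 2873
triangle coeff Δ(8,6,6) = 1/1309458150
Σ_t [2,6]: t=2:+1/49766400 t=3:−1/3110400 t=4:+1/1327104 t=5:−1/3110400 t=6:+1/49766400 = 1/6635520
(3j)²=350/46189 [(8 6 6; 0 0 0)], sign=+1
Σ_t [1,2]: t=1:−1/1219276800 t=2:+1/174182400 = 1/203212800
(3j)²=288/29393 [(8 6 6; -1 -4 5)], sign=-1
⇒ 4πI² = 14400/67507
I = (-1)√(14400/67507/(4π)) = -0.13028725

-0.130287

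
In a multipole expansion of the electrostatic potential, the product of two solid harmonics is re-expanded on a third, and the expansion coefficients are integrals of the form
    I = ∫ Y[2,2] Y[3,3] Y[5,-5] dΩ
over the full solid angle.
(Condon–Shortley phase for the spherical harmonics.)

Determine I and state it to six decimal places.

-0.347235

m-sum 0 ✓  L=10 even ✓  1≤5≤5 ✓
Π(2lᵢ+1) = 5×7×11 = 385
triangle coeff Δ(2,3,5) = 1/2310
Σ_t [0,0]: t=0:+1/144 = 1/144
(3j)²=10/231 [(2 3 5; 0 0 0)], sign=-1
Σ_t [0,0]: t=0:+1/17280 = 1/17280
(3j)²=1/11 [(2 3 5; 2 3 -5)], sign=+1
⇒ 4πI² = 50/33
I = (-1)√(50/33/(4π)) = -0.34723469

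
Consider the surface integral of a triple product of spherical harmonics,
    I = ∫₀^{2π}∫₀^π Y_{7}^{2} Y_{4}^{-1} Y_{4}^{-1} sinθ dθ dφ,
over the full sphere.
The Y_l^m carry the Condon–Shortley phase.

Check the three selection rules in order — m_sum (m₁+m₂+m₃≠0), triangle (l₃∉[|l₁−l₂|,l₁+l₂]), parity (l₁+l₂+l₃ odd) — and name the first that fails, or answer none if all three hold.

azimuthal sum: 2 − 1 − 1 = 0  ✓
3 ≤ 4 ≤ 11 (triangle on l)  ✓
L = 7 + 4 + 4 = 15 (odd)  ✗

parity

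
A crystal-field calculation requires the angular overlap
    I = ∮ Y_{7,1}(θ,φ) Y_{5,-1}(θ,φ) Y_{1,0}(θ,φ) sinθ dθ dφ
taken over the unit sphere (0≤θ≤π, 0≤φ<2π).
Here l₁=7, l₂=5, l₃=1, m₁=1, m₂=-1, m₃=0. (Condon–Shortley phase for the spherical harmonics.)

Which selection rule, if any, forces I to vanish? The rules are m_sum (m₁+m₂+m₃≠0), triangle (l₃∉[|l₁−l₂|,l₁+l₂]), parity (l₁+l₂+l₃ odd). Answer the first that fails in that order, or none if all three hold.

m₁+m₂+m₃ = 1 − 1 + 0 = 0  ✓
triangle: |7−5|=2 ≤ l₃=1 ≤ 7+5=12  ✗
parity: l₁+l₂+l₃ = 13 is odd

triangle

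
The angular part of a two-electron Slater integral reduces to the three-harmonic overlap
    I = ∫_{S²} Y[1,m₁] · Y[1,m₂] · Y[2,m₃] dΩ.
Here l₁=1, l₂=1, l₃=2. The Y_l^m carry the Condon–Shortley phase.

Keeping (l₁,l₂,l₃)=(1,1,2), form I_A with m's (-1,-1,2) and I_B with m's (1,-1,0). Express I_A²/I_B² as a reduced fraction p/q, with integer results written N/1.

6/1

Shared (l₁,l₂,l₃)=(1,1,2): N and (l;000)² cancel in I_A²/I_B².
A: Δ = 0!·2!·2!/5! = 1/30; Racah Σ t=0..0: t=0:+1/4 = 1/4; ⇒ 3j(1 1 2; -1 -1 2)² = 1/5, sgn +1
B: Δ = 0!·2!·2!/5! = 1/30; Racah Σ t=0..0: t=0:+1/4 = 1/4; ⇒ 3j(1 1 2; 1 -1 0)² = 1/30, sgn +1
I_A²/I_B² = (1/5)/(1/30) = 6/1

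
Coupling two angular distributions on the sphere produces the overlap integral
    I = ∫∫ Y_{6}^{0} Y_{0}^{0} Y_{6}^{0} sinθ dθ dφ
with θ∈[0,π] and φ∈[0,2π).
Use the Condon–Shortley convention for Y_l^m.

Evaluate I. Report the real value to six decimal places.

0.282095

m-sum 0 ✓  L=12 even ✓  6≤6≤6 ✓
Π(2lᵢ+1) = 13×1×13 = 169
triangle coeff Δ(6,0,6) = 1/13
Σ_t [0,0]: t=0:+1/518400 = 1/518400
(3j)²=1/13 [(6 0 6; 0 0 0)], sign=+1
(m-triple is (0,0,0) — same symbol as above.)
⇒ 4πI² = 1/1
I = (+1)√(1/1/(4π)) = 0.28209479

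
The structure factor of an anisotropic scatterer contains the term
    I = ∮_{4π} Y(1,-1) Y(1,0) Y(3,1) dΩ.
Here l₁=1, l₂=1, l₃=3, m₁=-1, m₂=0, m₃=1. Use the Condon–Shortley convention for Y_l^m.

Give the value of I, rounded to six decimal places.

|1−1|≤3≤1+1 violated ⇒ I = 0

0.000000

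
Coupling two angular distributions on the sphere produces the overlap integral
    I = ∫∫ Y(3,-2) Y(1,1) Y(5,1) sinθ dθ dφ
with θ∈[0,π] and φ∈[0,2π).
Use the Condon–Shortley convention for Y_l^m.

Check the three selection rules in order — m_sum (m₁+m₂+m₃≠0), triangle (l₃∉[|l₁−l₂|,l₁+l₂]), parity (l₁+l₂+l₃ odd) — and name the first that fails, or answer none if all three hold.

azimuthal sum: -2 + 1 + 1 = 0  ✓
2 ≤ 5 ≤ 4 (triangle on l)  ✗
L = 3 + 1 + 5 = 9 (odd)

triangle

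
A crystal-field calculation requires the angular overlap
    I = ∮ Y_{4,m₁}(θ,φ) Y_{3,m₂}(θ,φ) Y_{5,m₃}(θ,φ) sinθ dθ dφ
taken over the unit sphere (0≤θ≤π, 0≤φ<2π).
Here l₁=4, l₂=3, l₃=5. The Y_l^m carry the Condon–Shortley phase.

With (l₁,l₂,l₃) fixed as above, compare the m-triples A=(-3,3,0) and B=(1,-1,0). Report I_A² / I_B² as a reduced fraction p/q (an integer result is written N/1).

l's match ⇒ only the (l;m) 3-j factors differ between A and B.
A: triangle coeff Δ(4,3,5) = 1/180180; Σ_t [2,2]: t=2:+1/5760 = 1/5760; (3j)²=5/572 [(4 3 5; -3 3 0)], sign=-1
B: triangle coeff Δ(4,3,5) = 1/180180; Σ_t [0,2]: t=0:+1/288 t=1:−1/288 t=2:+1/5760 = 1/5760; (3j)²=1/12012 [(4 3 5; 1 -1 0)], sign=-1
I_A²/I_B² = (5/572)/(1/12012) = 105/1

105/1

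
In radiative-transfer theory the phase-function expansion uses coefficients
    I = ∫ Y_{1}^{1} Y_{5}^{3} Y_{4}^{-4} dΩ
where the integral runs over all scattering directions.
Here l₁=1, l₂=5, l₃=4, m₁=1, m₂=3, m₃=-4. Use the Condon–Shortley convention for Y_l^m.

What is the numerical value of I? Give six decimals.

-0.049106

Rules hold: Σm=0, L=10 even, 4≤4≤6.
N = 3·11·9 = 297
Δ = 2!·0!·8!/11! = 1/495
Racah Σ t=1..1: t=1:−1/576 = -1/576
⇒ 3j(1 5 4; 0 0 0)² = 5/99, sgn -1
Racah Σ t=0..0: t=0:+1/80640 = 1/80640
⇒ 3j(1 5 4; 1 3 -4)² = 1/495, sgn +1
4πI² = N·(3j₀)²·(3jₘ)² = 1/33
I = -1·√(0.030303/4π) = -0.04910640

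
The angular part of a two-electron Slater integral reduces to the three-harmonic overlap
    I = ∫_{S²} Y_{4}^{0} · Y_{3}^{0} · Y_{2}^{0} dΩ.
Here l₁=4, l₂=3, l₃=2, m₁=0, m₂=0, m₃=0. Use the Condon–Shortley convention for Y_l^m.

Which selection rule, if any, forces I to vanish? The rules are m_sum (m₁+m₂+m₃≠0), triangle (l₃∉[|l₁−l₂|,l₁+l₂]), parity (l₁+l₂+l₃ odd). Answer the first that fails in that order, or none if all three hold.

azimuthal sum: 0 + 0 + 0 = 0  ✓
1 ≤ 2 ≤ 7 (triangle on l)  ✓
L = 4 + 3 + 2 = 9 (odd)  ✗

parity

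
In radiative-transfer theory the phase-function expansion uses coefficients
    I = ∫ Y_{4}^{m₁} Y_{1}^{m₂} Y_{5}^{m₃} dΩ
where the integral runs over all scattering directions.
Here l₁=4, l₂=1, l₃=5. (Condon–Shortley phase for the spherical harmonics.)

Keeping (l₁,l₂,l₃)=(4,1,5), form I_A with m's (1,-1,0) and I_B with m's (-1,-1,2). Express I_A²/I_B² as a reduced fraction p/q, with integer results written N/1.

Shared (l₁,l₂,l₃)=(4,1,5): N and (l;000)² cancel in I_A²/I_B².
A: Δ = 0!·8!·2!/11! = 1/495; Racah Σ t=0..0: t=0:+1/1440 = 1/1440; ⇒ 3j(4 1 5; 1 -1 0)² = 2/99, sgn -1
B: Δ = 0!·8!·2!/11! = 1/495; Racah Σ t=0..0: t=0:+1/1440 = 1/1440; ⇒ 3j(4 1 5; -1 -1 2)² = 7/165, sgn -1
I_A²/I_B² = (2/99)/(7/165) = 10/21

10/21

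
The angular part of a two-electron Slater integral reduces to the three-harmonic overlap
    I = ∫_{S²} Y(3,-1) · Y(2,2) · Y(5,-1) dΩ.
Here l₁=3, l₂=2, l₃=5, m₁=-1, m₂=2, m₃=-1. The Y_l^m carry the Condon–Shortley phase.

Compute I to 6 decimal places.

Rules hold: Σm=0, L=10 even, 1≤5≤5.
N = 7·5·11 = 385
Δ = 0!·6!·4!/11! = 1/2310
Racah Σ t=0..0: t=0:+1/144 = 1/144
⇒ 3j(3 2 5; 0 0 0)² = 10/231, sgn -1
Racah Σ t=0..0: t=0:+1/1152 = 1/1152
⇒ 3j(3 2 5; -1 2 -1)² = 1/154, sgn +1
4πI² = N·(3j₀)²·(3jₘ)² = 25/231
I = -1·√(0.108225/4π) = -0.09280237

-0.092802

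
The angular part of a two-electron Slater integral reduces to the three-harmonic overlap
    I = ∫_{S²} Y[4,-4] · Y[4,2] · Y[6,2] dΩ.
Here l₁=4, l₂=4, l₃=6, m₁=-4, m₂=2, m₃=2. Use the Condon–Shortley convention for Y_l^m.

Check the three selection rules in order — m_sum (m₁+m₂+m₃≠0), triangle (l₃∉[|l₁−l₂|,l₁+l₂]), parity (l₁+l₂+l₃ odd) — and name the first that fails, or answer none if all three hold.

none

azimuthal sum: -4 + 2 + 2 = 0  ✓
0 ≤ 6 ≤ 8 (triangle on l)  ✓
L = 4 + 4 + 6 = 14 (even)  ✓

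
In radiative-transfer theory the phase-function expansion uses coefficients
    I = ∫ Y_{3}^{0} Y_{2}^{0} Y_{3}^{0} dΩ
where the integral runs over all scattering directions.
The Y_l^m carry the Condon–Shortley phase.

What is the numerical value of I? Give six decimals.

0.168209

m-sum 0 ✓  L=8 even ✓  1≤3≤5 ✓
Π(2lᵢ+1) = 7×5×7 = 245
triangle coeff Δ(3,2,3) = 1/3780
Σ_t [0,2]: t=0:+1/24 t=1:−1/4 t=2:+1/24 = -1/6
(3j)²=4/105 [(3 2 3; 0 0 0)], sign=+1
(m-triple is (0,0,0) — same symbol as above.)
⇒ 4πI² = 16/45
I = (+1)√(16/45/(4π)) = 0.16820883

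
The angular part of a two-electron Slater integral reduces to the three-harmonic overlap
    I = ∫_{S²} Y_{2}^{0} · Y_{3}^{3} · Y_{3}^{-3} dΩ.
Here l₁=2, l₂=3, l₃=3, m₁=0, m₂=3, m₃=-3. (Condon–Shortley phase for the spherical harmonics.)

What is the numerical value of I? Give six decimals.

m-sum 0 ✓  L=8 even ✓  1≤3≤5 ✓
Π(2lᵢ+1) = 5×7×7 = 245
triangle coeff Δ(2,3,3) = 1/3780
Σ_t [0,2]: t=0:+1/24 t=1:−1/4 t=2:+1/24 = -1/6
(3j)²=4/105 [(2 3 3; 0 0 0)], sign=+1
Σ_t [2,2]: t=2:+1/96 = 1/96
(3j)²=5/84 [(2 3 3; 0 3 -3)], sign=+1
⇒ 4πI² = 5/9
I = (+1)√(5/9/(4π)) = 0.21026104

0.210261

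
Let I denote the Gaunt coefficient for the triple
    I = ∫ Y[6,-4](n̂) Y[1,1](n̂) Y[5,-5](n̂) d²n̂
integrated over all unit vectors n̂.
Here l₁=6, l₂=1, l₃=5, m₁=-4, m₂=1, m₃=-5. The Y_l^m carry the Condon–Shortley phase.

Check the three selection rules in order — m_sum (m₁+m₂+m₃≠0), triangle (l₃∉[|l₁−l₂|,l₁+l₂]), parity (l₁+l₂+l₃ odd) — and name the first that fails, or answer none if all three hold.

Σmᵢ = -8  ✗
l₃∈[|l₁−l₂|,l₁+l₂]=[5,7], have l₃=5
Σlᵢ = 12 ⇒ even

m_sum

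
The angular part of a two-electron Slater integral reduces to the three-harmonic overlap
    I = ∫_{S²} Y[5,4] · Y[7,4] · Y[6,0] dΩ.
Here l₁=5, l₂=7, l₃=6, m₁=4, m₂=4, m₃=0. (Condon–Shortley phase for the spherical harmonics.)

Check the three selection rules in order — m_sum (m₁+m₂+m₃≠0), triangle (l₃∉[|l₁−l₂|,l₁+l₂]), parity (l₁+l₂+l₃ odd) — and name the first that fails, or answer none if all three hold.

m_sum

m₁+m₂+m₃ = 4 + 4 + 0 = 8  ✗
triangle: |5−7|=2 ≤ l₃=6 ≤ 5+7=12
parity: l₁+l₂+l₃ = 18 is even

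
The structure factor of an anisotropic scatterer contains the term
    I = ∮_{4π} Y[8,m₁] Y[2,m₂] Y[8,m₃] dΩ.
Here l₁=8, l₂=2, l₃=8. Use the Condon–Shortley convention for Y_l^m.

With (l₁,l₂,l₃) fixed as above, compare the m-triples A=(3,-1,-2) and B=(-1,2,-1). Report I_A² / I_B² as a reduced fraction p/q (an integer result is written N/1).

Shared (l₁,l₂,l₃)=(8,2,8): N and (l;000)² cancel in I_A²/I_B².
A: Δ = 2!·14!·2!/19! = 1/348840; Racah Σ t=0..1: t=0:+1/87091200 t=1:−1/174182400 = 1/174182400; ⇒ 3j(8 2 8; 3 -1 -2)² = 55/7752, sgn +1
B: Δ = 2!·14!·2!/19! = 1/348840; Racah Σ t=2..2: t=2:+1/101606400 = 1/101606400; ⇒ 3j(8 2 8; -1 2 -1)² = 36/1615, sgn -1
I_A²/I_B² = (55/7752)/(36/1615) = 275/864

275/864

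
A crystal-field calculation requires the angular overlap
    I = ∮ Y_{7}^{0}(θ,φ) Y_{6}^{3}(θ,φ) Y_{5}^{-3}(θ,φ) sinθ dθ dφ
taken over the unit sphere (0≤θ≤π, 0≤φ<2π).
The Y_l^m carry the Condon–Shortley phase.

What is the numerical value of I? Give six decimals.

0.061731

m-sum 0 ✓  L=18 even ✓  1≤5≤13 ✓
Π(2lᵢ+1) = 15×13×11 = 2145
triangle coeff Δ(7,6,5) = 1/174594420
Σ_t [2,6]: t=2:+1/4147200 t=3:−1/207360 t=4:+1/82944 t=5:−1/207360 t=6:+1/4147200 = 1/345600
(3j)²=420/46189 [(7 6 5; 0 0 0)], sign=-1
Σ_t [5,7]: t=5:−1/829440 t=6:+1/1036800 t=7:−1/14515200 = -1/3225600
(3j)²=567/230945 [(7 6 5; 0 3 -3)], sign=-1
⇒ 4πI² = 714420/14919047
I = (+1)√(714420/14919047/(4π)) = 0.06173072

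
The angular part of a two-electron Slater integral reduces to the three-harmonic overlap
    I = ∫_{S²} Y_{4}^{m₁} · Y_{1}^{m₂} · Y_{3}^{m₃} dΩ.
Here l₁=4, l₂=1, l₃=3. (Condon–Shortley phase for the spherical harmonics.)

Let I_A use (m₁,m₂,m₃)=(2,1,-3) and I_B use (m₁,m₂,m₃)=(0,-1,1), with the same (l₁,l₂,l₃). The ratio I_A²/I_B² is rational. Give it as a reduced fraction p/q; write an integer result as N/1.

1/6

Shared (l₁,l₂,l₃)=(4,1,3): N and (l;000)² cancel in I_A²/I_B².
A: Δ = 2!·6!·0!/9! = 1/252; Racah Σ t=2..2: t=2:+1/1440 = 1/1440; ⇒ 3j(4 1 3; 2 1 -3)² = 1/252, sgn +1
B: Δ = 2!·6!·0!/9! = 1/252; Racah Σ t=0..0: t=0:+1/96 = 1/96; ⇒ 3j(4 1 3; 0 -1 1)² = 1/42, sgn +1
I_A²/I_B² = (1/252)/(1/42) = 1/6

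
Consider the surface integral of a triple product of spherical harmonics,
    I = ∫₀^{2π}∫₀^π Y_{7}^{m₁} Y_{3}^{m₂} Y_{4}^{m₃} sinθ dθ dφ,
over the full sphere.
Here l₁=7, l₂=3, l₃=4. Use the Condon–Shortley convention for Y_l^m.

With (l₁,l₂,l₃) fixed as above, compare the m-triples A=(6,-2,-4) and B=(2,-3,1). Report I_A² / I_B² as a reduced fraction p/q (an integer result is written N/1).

Same 7,3,4: normalisation and zero-m 3j drop out of the ratio.
A: Δ: 6! 8! 0! / 15! → 1/45045; sum: t=1:−1/4838400 = -1/4838400; 3j²(7 3 4; 6 -2 -4) = Δ·Π!·Σ² = 1/35  (sign -1)
B: Δ: 6! 8! 0! / 15! → 1/45045; sum: t=0:+1/518400 = 1/518400; 3j²(7 3 4; 2 -3 1) = Δ·Π!·Σ² = 4/2145  (sign -1)
I_A²/I_B² = (1/35)/(4/2145) = 429/28

429/28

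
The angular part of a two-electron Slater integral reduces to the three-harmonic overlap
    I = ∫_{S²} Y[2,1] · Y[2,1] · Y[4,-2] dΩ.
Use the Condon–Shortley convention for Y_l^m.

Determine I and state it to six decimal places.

0.254875

Checks pass: Σm=0; 8 even; l₃=4∈[0,4].
(2·2+1)(2·2+1)(2·4+1) = 225
Δ: 0! 4! 4! / 9! → 1/630
sum: t=0:+1/16 = 1/16
3j²(2 2 4; 0 0 0) = Δ·Π!·Σ² = 2/35  (sign +1)
sum: t=0:+1/36 = 1/36
3j²(2 2 4; 1 1 -2) = Δ·Π!·Σ² = 4/63  (sign +1)
combine: 4πI² = 225·2/35·4/63 = 40/49
take √, sign +1: I = 0.25487487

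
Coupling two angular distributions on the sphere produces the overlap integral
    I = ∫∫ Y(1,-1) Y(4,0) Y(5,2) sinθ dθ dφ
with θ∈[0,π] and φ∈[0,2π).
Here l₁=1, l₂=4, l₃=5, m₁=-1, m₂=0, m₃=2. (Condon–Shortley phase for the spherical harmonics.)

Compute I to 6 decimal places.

0.000000

Σmᵢ = 1 ≠ 0, so the φ-integral vanishes; I = 0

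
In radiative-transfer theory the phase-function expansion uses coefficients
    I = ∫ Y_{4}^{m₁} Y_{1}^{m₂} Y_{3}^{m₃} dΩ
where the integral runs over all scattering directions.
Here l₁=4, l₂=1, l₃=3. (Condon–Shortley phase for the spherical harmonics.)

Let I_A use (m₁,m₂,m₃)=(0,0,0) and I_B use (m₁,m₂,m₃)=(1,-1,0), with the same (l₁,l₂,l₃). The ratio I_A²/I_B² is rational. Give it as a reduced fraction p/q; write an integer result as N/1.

8/5

Shared (l₁,l₂,l₃)=(4,1,3): N and (l;000)² cancel in I_A²/I_B².
A: Δ = 2!·6!·0!/9! = 1/252; Racah Σ t=1..1: t=1:−1/36 = -1/36; ⇒ 3j(4 1 3; 0 0 0)² = 4/63, sgn +1
B: Δ = 2!·6!·0!/9! = 1/252; Racah Σ t=0..0: t=0:+1/72 = 1/72; ⇒ 3j(4 1 3; 1 -1 0)² = 5/126, sgn -1
I_A²/I_B² = (4/63)/(5/126) = 8/5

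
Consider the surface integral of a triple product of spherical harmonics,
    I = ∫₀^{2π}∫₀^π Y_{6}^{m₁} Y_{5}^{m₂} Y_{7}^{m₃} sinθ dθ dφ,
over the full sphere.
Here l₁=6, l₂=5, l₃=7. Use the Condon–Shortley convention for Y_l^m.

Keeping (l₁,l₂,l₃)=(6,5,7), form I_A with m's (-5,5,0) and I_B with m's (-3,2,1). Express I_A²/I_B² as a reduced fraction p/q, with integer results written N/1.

7700/4761

Same 6,5,7: normalisation and zero-m 3j drop out of the ratio.
A: Δ: 4! 8! 6! / 19! → 1/174594420; sum: t=4:+1/87091200 = 1/87091200; 3j²(6 5 7; -5 5 0) = Δ·Π!·Σ² = 35/12597  (sign -1)
B: Δ: 4! 8! 6! / 19! → 1/174594420; sum: t=1:−1/174182400 t=2:+1/2419200 t=3:−1/414720 t=4:+1/622080 = -23/58060800; 3j²(6 5 7; -3 2 1) = Δ·Π!·Σ² = 1587/923780  (sign -1)
I_A²/I_B² = (35/12597)/(1587/923780) = 7700/4761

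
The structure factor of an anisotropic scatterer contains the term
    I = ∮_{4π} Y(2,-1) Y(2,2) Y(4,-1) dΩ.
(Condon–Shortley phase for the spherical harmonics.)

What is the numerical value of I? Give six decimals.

Checks pass: Σm=0; 8 even; l₃=4∈[0,4].
(2·2+1)(2·2+1)(2·4+1) = 225
Δ: 0! 4! 4! / 9! → 1/630
sum: t=0:+1/16 = 1/16
3j²(2 2 4; 0 0 0) = Δ·Π!·Σ² = 2/35  (sign +1)
sum: t=0:+1/144 = 1/144
3j²(2 2 4; -1 2 -1) = Δ·Π!·Σ² = 1/126  (sign -1)
combine: 4πI² = 225·2/35·1/126 = 5/49
take √, sign -1: I = -0.09011188

-0.090112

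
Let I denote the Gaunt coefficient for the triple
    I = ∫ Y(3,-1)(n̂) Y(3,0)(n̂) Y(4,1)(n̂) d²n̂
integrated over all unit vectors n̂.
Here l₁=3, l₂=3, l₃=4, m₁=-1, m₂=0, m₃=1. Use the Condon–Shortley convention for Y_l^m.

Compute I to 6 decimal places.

-0.099323

m-sum 0 ✓  L=10 even ✓  0≤4≤6 ✓
Π(2lᵢ+1) = 7×7×9 = 441
triangle coeff Δ(3,3,4) = 1/34650
Σ_t [0,2]: t=0:+1/72 t=1:−1/16 t=2:+1/72 = -5/144
(3j)²=2/77 [(3 3 4; 0 0 0)], sign=-1
Σ_t [0,2]: t=0:+1/288 t=1:−1/24 t=2:+1/48 = -5/288
(3j)²=5/462 [(3 3 4; -1 0 1)], sign=+1
⇒ 4πI² = 15/121
I = (-1)√(15/121/(4π)) = -0.09932258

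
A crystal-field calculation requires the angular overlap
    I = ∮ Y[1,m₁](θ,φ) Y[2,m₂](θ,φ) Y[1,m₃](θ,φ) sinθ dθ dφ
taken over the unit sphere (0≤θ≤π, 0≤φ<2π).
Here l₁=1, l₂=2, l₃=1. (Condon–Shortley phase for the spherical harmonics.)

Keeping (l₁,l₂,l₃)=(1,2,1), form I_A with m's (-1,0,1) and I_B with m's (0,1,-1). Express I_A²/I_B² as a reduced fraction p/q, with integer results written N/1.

1/3

l's match ⇒ only the (l;m) 3-j factors differ between A and B.
A: triangle coeff Δ(1,2,1) = 1/30; Σ_t [2,2]: t=2:+1/4 = 1/4; (3j)²=1/30 [(1 2 1; -1 0 1)], sign=+1
B: triangle coeff Δ(1,2,1) = 1/30; Σ_t [1,1]: t=1:−1/2 = -1/2; (3j)²=1/10 [(1 2 1; 0 1 -1)], sign=-1
I_A²/I_B² = (1/30)/(1/10) = 1/3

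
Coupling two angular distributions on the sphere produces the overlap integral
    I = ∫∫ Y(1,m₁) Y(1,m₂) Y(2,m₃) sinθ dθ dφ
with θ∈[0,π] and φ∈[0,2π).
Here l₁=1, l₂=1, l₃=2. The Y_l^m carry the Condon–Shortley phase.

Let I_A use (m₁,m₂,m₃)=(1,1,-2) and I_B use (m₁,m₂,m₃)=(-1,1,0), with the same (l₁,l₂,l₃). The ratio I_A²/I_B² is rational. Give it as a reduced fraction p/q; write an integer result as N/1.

l's match ⇒ only the (l;m) 3-j factors differ between A and B.
A: triangle coeff Δ(1,1,2) = 1/30; Σ_t [0,0]: t=0:+1/4 = 1/4; (3j)²=1/5 [(1 1 2; 1 1 -2)], sign=+1
B: triangle coeff Δ(1,1,2) = 1/30; Σ_t [0,0]: t=0:+1/4 = 1/4; (3j)²=1/30 [(1 1 2; -1 1 0)], sign=+1
I_A²/I_B² = (1/5)/(1/30) = 6/1

6/1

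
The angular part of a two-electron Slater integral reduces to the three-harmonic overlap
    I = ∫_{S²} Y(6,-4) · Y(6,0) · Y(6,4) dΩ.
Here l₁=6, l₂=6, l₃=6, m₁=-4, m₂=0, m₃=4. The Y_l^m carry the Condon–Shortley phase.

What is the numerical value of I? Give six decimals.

Rules hold: Σm=0, L=18 even, 0≤6≤12.
N = 13·13·13 = 2197
Δ = 6!·6!·6!/19! = 1/325909584
Racah Σ t=0..6: t=0:+1/373248000 t=1:−1/1728000 t=2:+1/110592 t=3:−1/46656 t=4:+1/110592 t=5:−1/1728000 t=6:+1/373248000 = -7/1555200
⇒ 3j(6 6 6; 0 0 0)² = 400/46189, sgn -1
Racah Σ t=4..6: t=4:+1/1658880 t=5:−1/1728000 t=6:+1/24883200 = 1/15552000
⇒ 3j(6 6 6; -4 0 4)² = 16/46189, sgn +1
4πI² = N·(3j₀)²·(3jₘ)² = 83200/12623809
I = -1·√(0.00659072/4π) = -0.02290137

-0.022901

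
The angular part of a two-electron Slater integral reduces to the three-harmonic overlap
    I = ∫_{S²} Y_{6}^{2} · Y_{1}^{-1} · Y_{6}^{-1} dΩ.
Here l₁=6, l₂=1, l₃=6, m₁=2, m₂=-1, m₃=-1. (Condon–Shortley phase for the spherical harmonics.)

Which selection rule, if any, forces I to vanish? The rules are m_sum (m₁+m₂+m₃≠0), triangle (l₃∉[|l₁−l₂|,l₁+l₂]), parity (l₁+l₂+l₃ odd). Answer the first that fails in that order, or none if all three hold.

parity

azimuthal sum: 2 − 1 − 1 = 0  ✓
5 ≤ 6 ≤ 7 (triangle on l)  ✓
L = 6 + 1 + 6 = 13 (odd)  ✗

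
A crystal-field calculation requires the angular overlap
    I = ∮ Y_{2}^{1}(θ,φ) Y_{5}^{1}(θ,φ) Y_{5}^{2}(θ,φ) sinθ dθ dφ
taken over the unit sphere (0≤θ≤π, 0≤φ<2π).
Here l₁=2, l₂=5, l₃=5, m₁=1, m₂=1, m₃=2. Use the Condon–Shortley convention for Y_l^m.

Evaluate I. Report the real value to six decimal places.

0.000000

Σmᵢ = 4 ≠ 0, so the φ-integral vanishes; I = 0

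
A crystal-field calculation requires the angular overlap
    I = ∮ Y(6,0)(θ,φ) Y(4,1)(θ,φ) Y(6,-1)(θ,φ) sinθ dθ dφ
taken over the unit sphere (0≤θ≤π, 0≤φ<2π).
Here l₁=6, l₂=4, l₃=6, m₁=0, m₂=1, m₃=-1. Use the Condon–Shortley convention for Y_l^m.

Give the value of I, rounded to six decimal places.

-0.043721

Checks pass: Σm=0; 16 even; l₃=6∈[2,10].
(2·6+1)(2·4+1)(2·6+1) = 1521
Δ: 4! 8! 4! / 17! → 1/15315300
sum: t=0:+1/829440 t=1:−1/25920 t=2:+1/9216 t=3:−1/25920 t=4:+1/829440 = 7/207360
3j²(6 4 6; 0 0 0) = Δ·Π!·Σ² = 28/2431  (sign +1)
sum: t=1:−1/103680 t=2:+1/13824 t=3:−1/17280 t=4:+1/207360 = 1/103680
3j²(6 4 6; 0 1 -1) = Δ·Π!·Σ² = 10/7293  (sign -1)
combine: 4πI² = 1521·28/2431·10/7293 = 840/34969
take √, sign -1: I = -0.04372130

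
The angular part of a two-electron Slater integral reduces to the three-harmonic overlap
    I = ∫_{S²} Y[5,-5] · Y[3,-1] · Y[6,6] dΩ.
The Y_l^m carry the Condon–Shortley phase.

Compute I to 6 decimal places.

-0.207001

Rules hold: Σm=0, L=14 even, 2≤6≤8.
N = 11·7·13 = 1001
Δ = 2!·8!·4!/15! = 1/675675
Racah Σ t=0..2: t=0:+1/8640 t=1:−1/2304 t=2:+1/8640 = -7/34560
⇒ 3j(5 3 6; 0 0 0)² = 7/429, sgn -1
Racah Σ t=2..2: t=2:+1/1935360 = 1/1935360
⇒ 3j(5 3 6; -5 -1 6)² = 3/91, sgn +1
4πI² = N·(3j₀)²·(3jₘ)² = 7/13
I = -1·√(0.538462/4π) = -0.20700098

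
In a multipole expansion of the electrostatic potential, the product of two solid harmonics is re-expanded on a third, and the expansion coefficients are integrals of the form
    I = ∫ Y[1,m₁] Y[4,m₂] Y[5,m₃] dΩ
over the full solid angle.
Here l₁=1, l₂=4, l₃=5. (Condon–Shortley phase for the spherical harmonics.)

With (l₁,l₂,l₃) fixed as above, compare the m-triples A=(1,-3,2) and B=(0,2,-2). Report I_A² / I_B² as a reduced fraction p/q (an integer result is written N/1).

l's match ⇒ only the (l;m) 3-j factors differ between A and B.
A: triangle coeff Δ(1,4,5) = 1/495; Σ_t [0,0]: t=0:+1/10080 = 1/10080; (3j)²=1/165 [(1 4 5; 1 -3 2)], sign=-1
B: triangle coeff Δ(1,4,5) = 1/495; Σ_t [0,0]: t=0:+1/1440 = 1/1440; (3j)²=7/165 [(1 4 5; 0 2 -2)], sign=-1
I_A²/I_B² = (1/165)/(7/165) = 1/7

1/7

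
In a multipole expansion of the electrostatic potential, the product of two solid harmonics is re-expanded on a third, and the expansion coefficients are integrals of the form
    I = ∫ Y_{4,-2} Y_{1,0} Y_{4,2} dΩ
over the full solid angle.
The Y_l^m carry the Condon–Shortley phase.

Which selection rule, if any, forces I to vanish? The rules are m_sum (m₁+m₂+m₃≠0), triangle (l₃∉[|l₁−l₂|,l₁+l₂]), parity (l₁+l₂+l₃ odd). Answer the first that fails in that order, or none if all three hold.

parity

Σmᵢ = 0  ✓
l₃∈[|l₁−l₂|,l₁+l₂]=[3,5], have l₃=4  ✓
Σlᵢ = 9 ⇒ odd  ✗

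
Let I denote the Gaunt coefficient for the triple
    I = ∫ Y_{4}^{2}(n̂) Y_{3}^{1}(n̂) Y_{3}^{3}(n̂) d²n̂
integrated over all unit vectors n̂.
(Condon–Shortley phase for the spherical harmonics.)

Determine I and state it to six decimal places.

m-sum = 2 + 1 + 3 = 6 ≠ 0 ⇒ I = 0

0.000000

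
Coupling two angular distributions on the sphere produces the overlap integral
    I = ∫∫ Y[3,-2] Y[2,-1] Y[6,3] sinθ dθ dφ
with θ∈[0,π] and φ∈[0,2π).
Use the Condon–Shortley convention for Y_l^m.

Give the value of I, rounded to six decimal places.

|3−2|≤6≤3+2 violated ⇒ I = 0

0.000000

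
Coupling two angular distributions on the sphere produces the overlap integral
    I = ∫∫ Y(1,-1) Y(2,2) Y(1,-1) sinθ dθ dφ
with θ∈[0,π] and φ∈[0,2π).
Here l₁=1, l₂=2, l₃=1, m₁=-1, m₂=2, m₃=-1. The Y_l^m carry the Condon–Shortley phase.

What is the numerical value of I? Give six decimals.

Rules hold: Σm=0, L=4 even, 1≤1≤3.
N = 3·5·3 = 45
Δ = 2!·0!·2!/5! = 1/30
Racah Σ t=1..1: t=1:−1/1 = -1/1
⇒ 3j(1 2 1; 0 0 0)² = 2/15, sgn +1
Racah Σ t=2..2: t=2:+1/4 = 1/4
⇒ 3j(1 2 1; -1 2 -1)² = 1/5, sgn +1
4πI² = N·(3j₀)²·(3jₘ)² = 6/5
I = +1·√(1.2/4π) = 0.30901936

0.309019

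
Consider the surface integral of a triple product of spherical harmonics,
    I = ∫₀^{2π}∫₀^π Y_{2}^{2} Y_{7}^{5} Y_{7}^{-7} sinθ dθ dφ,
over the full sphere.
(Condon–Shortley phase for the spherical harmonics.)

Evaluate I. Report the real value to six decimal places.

0.066694

Rules hold: Σm=0, L=16 even, 5≤7≤9.
N = 5·15·15 = 1125
Δ = 2!·2!·12!/17! = 1/185640
Racah Σ t=0..2: t=0:+1/2419200 t=1:−1/518400 t=2:+1/2419200 = -1/907200
⇒ 3j(2 7 7; 0 0 0)² = 56/3315, sgn +1
Racah Σ t=0..0: t=0:+1/1916006400 = 1/1916006400
⇒ 3j(2 7 7; 2 5 -7)² = 1/340, sgn +1
4πI² = N·(3j₀)²·(3jₘ)² = 210/3757
I = +1·√(0.0558957/4π) = 0.06669359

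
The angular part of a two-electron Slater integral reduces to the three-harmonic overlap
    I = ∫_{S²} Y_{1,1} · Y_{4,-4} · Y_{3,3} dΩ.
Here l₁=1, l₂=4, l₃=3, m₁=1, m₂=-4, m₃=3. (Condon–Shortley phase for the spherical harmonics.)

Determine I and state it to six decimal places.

0.325735

m-sum 0 ✓  L=8 even ✓  3≤3≤5 ✓
Π(2lᵢ+1) = 3×9×7 = 189
triangle coeff Δ(1,4,3) = 1/252
Σ_t [1,1]: t=1:−1/36 = -1/36
(3j)²=4/63 [(1 4 3; 0 0 0)], sign=+1
Σ_t [0,0]: t=0:+1/1440 = 1/1440
(3j)²=1/9 [(1 4 3; 1 -4 3)], sign=+1
⇒ 4πI² = 4/3
I = (+1)√(4/3/(4π)) = 0.32573501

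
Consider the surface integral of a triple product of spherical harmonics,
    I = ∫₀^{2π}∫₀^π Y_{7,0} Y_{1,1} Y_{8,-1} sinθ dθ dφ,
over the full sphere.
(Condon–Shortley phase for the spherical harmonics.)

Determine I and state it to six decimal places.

-0.183585

Rules hold: Σm=0, L=16 even, 6≤8≤8.
N = 15·3·17 = 765
Δ = 0!·14!·2!/17! = 1/2040
Racah Σ t=0..0: t=0:+1/25401600 = 1/25401600
⇒ 3j(7 1 8; 0 0 0)² = 8/255, sgn +1
Racah Σ t=0..0: t=0:+1/50803200 = 1/50803200
⇒ 3j(7 1 8; 0 1 -1)² = 3/170, sgn -1
4πI² = N·(3j₀)²·(3jₘ)² = 36/85
I = -1·√(0.423529/4π) = -0.18358486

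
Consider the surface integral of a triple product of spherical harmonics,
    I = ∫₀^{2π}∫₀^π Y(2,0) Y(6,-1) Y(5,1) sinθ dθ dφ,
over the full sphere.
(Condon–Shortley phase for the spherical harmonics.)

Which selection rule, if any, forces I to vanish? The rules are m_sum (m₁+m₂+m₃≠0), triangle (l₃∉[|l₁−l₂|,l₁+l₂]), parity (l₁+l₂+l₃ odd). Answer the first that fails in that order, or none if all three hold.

parity

Σmᵢ = 0  ✓
l₃∈[|l₁−l₂|,l₁+l₂]=[4,8], have l₃=5  ✓
Σlᵢ = 13 ⇒ odd  ✗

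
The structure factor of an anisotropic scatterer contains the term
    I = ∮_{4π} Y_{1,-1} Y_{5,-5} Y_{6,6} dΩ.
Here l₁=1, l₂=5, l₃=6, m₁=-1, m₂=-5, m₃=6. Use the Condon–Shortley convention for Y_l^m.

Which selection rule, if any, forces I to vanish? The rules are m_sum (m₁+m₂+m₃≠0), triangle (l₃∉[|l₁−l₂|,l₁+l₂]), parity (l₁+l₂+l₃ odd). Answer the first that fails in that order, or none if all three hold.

none

Σmᵢ = 0  ✓
l₃∈[|l₁−l₂|,l₁+l₂]=[4,6], have l₃=6  ✓
Σlᵢ = 12 ⇒ even  ✓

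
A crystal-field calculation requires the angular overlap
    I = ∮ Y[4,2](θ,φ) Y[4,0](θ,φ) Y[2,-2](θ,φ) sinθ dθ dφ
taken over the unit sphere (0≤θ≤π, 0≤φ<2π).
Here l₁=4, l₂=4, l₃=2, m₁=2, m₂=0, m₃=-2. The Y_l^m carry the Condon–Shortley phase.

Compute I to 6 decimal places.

m-sum 0 ✓  L=10 even ✓  0≤2≤8 ✓
Π(2lᵢ+1) = 9×9×5 = 405
triangle coeff Δ(4,4,2) = 1/13860
Σ_t [2,4]: t=2:+1/192 t=3:−1/36 t=4:+1/192 = -5/288
(3j)²=20/693 [(4 4 2; 0 0 0)], sign=-1
Σ_t [2,2]: t=2:+1/192 = 1/192
(3j)²=3/77 [(4 4 2; 2 0 -2)], sign=+1
⇒ 4πI² = 2700/5929
I = (-1)√(2700/5929/(4π)) = -0.19036462

-0.190365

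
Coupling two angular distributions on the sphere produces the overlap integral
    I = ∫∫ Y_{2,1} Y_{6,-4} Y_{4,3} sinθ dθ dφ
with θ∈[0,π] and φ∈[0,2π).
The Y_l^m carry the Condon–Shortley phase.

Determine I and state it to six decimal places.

0.246389

Checks pass: Σm=0; 12 even; l₃=4∈[4,8].
(2·2+1)(2·6+1)(2·4+1) = 585
Δ: 4! 0! 8! / 13! → 1/6435
sum: t=2:+1/2304 = 1/2304
3j²(2 6 4; 0 0 0) = Δ·Π!·Σ² = 5/143  (sign +1)
sum: t=1:−1/30240 = -1/30240
3j²(2 6 4; 1 -4 3) = Δ·Π!·Σ² = 16/429  (sign +1)
combine: 4πI² = 585·5/143·16/429 = 1200/1573
take √, sign +1: I = 0.24638901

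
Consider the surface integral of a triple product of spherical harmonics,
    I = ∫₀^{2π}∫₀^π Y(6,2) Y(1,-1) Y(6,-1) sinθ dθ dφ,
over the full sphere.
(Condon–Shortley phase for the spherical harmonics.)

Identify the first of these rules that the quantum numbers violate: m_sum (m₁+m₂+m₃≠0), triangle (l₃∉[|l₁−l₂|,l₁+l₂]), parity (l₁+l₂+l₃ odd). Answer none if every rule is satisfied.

azimuthal sum: 2 − 1 − 1 = 0  ✓
5 ≤ 6 ≤ 7 (triangle on l)  ✓
L = 6 + 1 + 6 = 13 (odd)  ✗

parity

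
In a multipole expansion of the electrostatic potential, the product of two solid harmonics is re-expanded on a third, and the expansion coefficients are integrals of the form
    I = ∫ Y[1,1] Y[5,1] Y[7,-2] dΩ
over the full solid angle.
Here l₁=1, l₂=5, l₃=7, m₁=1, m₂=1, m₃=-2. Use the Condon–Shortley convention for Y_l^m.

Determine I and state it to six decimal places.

|1−5|≤7≤1+5 violated ⇒ I = 0

0.000000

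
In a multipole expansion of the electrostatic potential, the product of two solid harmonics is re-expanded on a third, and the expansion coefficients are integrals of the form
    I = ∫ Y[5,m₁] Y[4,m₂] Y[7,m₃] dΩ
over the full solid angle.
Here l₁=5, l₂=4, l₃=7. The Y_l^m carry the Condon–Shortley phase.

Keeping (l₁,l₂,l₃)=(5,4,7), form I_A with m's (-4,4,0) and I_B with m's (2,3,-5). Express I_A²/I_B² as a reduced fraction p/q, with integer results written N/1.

28/11

Same 5,4,7: normalisation and zero-m 3j drop out of the ratio.
A: Δ: 2! 8! 6! / 17! → 1/6126120; sum: t=2:+1/7257600 = 1/7257600; 3j²(5 4 7; -4 4 0) = Δ·Π!·Σ² = 14/12155  (sign -1)
B: Δ: 2! 8! 6! / 17! → 1/6126120; sum: t=1:−1/1036800 t=2:+1/1209600 = -1/7257600; 3j²(5 4 7; 2 3 -5) = Δ·Π!·Σ² = 1/2210  (sign -1)
I_A²/I_B² = (14/12155)/(1/2210) = 28/11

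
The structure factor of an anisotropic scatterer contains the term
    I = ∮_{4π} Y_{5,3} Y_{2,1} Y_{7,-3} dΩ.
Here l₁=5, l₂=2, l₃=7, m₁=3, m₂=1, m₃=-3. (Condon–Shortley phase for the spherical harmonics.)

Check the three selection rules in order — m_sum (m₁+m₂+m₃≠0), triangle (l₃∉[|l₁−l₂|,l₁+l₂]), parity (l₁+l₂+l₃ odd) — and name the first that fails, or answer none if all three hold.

Σmᵢ = 1  ✗
l₃∈[|l₁−l₂|,l₁+l₂]=[3,7], have l₃=7
Σlᵢ = 14 ⇒ even

m_sum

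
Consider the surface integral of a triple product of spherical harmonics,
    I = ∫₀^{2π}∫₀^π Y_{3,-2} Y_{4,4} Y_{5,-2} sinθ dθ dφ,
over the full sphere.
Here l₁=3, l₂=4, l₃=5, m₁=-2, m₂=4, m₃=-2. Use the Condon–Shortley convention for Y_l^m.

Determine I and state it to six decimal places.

Rules hold: Σm=0, L=12 even, 1≤5≤7.
N = 7·9·11 = 693
Δ = 2!·4!·6!/13! = 1/180180
Racah Σ t=0..2: t=0:+1/576 t=1:−1/144 t=2:+1/576 = -1/288
⇒ 3j(3 4 5; 0 0 0)² = 20/1001, sgn +1
Racah Σ t=2..2: t=2:+1/8640 = 1/8640
⇒ 3j(3 4 5; -2 4 -2)² = 14/1287, sgn -1
4πI² = N·(3j₀)²·(3jₘ)² = 280/1859
I = -1·√(0.150619/4π) = -0.10947990

-0.109480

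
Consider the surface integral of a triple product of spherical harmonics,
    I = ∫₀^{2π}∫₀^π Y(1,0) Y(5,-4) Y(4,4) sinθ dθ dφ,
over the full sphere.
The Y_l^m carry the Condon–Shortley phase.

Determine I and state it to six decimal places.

0.147319

Checks pass: Σm=0; 10 even; l₃=4∈[4,6].
(2·1+1)(2·5+1)(2·4+1) = 297
Δ: 2! 0! 8! / 11! → 1/495
sum: t=1:−1/576 = -1/576
3j²(1 5 4; 0 0 0) = Δ·Π!·Σ² = 5/99  (sign -1)
sum: t=1:−1/40320 = -1/40320
3j²(1 5 4; 0 -4 4) = Δ·Π!·Σ² = 1/55  (sign -1)
combine: 4πI² = 297·5/99·1/55 = 3/11
take √, sign +1: I = 0.14731920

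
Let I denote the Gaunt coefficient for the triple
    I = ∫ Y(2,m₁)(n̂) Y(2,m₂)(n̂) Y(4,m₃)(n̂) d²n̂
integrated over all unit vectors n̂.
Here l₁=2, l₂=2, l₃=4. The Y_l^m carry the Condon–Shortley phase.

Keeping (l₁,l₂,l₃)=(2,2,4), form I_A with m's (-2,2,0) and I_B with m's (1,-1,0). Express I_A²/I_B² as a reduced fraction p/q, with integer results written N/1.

1/16

l's match ⇒ only the (l;m) 3-j factors differ between A and B.
A: triangle coeff Δ(2,2,4) = 1/630; Σ_t [0,0]: t=0:+1/576 = 1/576; (3j)²=1/630 [(2 2 4; -2 2 0)], sign=+1
B: triangle coeff Δ(2,2,4) = 1/630; Σ_t [0,0]: t=0:+1/36 = 1/36; (3j)²=8/315 [(2 2 4; 1 -1 0)], sign=+1
I_A²/I_B² = (1/630)/(8/315) = 1/16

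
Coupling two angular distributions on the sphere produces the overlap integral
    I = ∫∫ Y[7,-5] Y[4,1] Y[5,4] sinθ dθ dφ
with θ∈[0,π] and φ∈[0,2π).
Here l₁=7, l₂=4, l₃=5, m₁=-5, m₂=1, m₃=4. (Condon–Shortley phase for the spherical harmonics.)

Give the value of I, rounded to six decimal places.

0.077064

Rules hold: Σm=0, L=16 even, 3≤5≤11.
N = 15·9·11 = 1485
Δ = 6!·8!·2!/17! = 1/6126120
Racah Σ t=2..4: t=2:+1/69120 t=3:−1/20736 t=4:+1/69120 = -1/51840
⇒ 3j(7 4 5; 0 0 0)² = 280/21879, sgn +1
Racah Σ t=4..5: t=4:+1/1935360 t=5:−1/1209600 = -1/3225600
⇒ 3j(7 4 5; -5 1 4)² = 243/61880, sgn +1
4πI² = N·(3j₀)²·(3jₘ)² = 3645/48841
I = +1·√(0.0746299/4π) = 0.07706400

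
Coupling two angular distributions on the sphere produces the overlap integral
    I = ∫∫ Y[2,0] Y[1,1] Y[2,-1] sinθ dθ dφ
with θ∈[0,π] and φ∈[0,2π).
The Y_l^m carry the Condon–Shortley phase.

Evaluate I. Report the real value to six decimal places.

0.000000

l₁+l₂+l₃=5 is odd: 3j(l;000)=0 ⇒ I=0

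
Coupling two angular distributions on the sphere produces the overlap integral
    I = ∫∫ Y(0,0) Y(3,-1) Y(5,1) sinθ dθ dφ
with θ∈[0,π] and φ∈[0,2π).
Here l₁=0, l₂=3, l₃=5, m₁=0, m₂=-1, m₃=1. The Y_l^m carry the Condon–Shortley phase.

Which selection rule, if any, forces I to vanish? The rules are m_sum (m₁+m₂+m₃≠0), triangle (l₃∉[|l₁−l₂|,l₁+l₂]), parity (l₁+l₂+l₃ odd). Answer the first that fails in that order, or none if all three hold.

Σmᵢ = 0  ✓
l₃∈[|l₁−l₂|,l₁+l₂]=[3,3], have l₃=5  ✗
Σlᵢ = 8 ⇒ even

triangle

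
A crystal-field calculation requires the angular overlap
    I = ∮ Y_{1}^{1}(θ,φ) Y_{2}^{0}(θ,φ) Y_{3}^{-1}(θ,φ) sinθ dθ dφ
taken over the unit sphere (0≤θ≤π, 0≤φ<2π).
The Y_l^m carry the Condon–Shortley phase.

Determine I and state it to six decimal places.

-0.202301

Rules hold: Σm=0, L=6 even, 1≤3≤3.
N = 3·5·7 = 105
Δ = 0!·2!·4!/7! = 1/105
Racah Σ t=0..0: t=0:+1/4 = 1/4
⇒ 3j(1 2 3; 0 0 0)² = 3/35, sgn -1
Racah Σ t=0..0: t=0:+1/8 = 1/8
⇒ 3j(1 2 3; 1 0 -1)² = 2/35, sgn +1
4πI² = N·(3j₀)²·(3jₘ)² = 18/35
I = -1·√(0.514286/4π) = -0.20230066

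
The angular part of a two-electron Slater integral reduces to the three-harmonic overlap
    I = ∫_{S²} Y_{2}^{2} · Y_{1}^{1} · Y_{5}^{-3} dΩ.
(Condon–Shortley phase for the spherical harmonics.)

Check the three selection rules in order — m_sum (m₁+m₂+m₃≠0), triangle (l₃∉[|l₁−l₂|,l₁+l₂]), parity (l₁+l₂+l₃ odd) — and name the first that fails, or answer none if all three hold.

azimuthal sum: 2 + 1 − 3 = 0  ✓
1 ≤ 5 ≤ 3 (triangle on l)  ✗
L = 2 + 1 + 5 = 8 (even)

triangle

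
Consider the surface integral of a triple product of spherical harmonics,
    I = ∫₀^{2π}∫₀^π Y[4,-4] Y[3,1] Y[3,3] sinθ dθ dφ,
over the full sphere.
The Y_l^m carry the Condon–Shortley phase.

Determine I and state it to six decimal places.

Rules hold: Σm=0, L=10 even, 1≤3≤7.
N = 9·7·7 = 441
Δ = 4!·4!·2!/11! = 1/34650
Racah Σ t=1..3: t=1:−1/72 t=2:+1/16 t=3:−1/72 = 5/144
⇒ 3j(4 3 3; 0 0 0)² = 2/77, sgn -1
Racah Σ t=4..4: t=4:+1/1152 = 1/1152
⇒ 3j(4 3 3; -4 1 3)² = 1/33, sgn +1
4πI² = N·(3j₀)²·(3jₘ)² = 42/121
I = -1·√(0.347107/4π) = -0.16619847

-0.166198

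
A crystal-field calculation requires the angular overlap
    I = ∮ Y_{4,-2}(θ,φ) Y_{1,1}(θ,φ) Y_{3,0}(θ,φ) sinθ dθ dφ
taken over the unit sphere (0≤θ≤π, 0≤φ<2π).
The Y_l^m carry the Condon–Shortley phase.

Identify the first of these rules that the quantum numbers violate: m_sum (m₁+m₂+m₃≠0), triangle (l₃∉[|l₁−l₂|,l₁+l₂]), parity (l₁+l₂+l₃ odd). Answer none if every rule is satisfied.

m_sum

m₁+m₂+m₃ = -2 + 1 + 0 = -1  ✗
triangle: |4−1|=3 ≤ l₃=3 ≤ 4+1=5
parity: l₁+l₂+l₃ = 8 is even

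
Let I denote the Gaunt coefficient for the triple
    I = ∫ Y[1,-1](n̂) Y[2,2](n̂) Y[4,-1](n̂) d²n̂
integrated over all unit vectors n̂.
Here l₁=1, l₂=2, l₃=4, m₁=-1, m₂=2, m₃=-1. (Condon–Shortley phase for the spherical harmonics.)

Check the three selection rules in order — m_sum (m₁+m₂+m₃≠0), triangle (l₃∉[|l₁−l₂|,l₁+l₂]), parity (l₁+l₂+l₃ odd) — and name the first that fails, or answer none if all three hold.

triangle

m₁+m₂+m₃ = -1 + 2 − 1 = 0  ✓
triangle: |1−2|=1 ≤ l₃=4 ≤ 1+2=3  ✗
parity: l₁+l₂+l₃ = 7 is odd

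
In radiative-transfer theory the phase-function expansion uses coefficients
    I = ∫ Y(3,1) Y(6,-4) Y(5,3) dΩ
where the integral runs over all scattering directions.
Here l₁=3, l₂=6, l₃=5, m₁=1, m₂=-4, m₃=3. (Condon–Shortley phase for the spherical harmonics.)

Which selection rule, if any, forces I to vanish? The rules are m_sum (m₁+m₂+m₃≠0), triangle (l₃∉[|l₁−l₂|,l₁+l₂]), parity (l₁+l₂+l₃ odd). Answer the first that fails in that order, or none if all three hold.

m₁+m₂+m₃ = 1 − 4 + 3 = 0  ✓
triangle: |3−6|=3 ≤ l₃=5 ≤ 3+6=9  ✓
parity: l₁+l₂+l₃ = 14 is even  ✓

none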